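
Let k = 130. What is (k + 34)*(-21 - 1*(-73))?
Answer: 8528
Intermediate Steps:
(k + 34)*(-21 - 1*(-73)) = (130 + 34)*(-21 - 1*(-73)) = 164*(-21 + 73) = 164*52 = 8528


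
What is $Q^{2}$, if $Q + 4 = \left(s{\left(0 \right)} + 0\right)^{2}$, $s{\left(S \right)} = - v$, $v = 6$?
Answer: $1024$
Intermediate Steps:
$s{\left(S \right)} = -6$ ($s{\left(S \right)} = \left(-1\right) 6 = -6$)
$Q = 32$ ($Q = -4 + \left(-6 + 0\right)^{2} = -4 + \left(-6\right)^{2} = -4 + 36 = 32$)
$Q^{2} = 32^{2} = 1024$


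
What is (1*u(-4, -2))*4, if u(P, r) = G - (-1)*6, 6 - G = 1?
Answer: 44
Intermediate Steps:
G = 5 (G = 6 - 1*1 = 6 - 1 = 5)
u(P, r) = 11 (u(P, r) = 5 - (-1)*6 = 5 - 1*(-6) = 5 + 6 = 11)
(1*u(-4, -2))*4 = (1*11)*4 = 11*4 = 44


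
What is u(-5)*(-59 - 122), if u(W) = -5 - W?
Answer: 0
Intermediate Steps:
u(-5)*(-59 - 122) = (-5 - 1*(-5))*(-59 - 122) = (-5 + 5)*(-181) = 0*(-181) = 0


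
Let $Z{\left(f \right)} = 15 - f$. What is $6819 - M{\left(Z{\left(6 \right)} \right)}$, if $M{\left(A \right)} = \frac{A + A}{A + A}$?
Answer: $6818$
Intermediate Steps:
$M{\left(A \right)} = 1$ ($M{\left(A \right)} = \frac{2 A}{2 A} = 2 A \frac{1}{2 A} = 1$)
$6819 - M{\left(Z{\left(6 \right)} \right)} = 6819 - 1 = 6818$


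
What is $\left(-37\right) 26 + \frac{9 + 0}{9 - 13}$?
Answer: $- \frac{3857}{4} \approx -964.25$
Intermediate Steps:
$\left(-37\right) 26 + \frac{9 + 0}{9 - 13} = -962 + \frac{9}{-4} = -962 + 9 \left(- \frac{1}{4}\right) = -962 - \frac{9}{4} = - \frac{3857}{4}$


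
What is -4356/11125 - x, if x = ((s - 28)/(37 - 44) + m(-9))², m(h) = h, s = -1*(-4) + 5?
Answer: -21751444/545125 ≈ -39.902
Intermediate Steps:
s = 9 (s = 4 + 5 = 9)
x = 1936/49 (x = ((9 - 28)/(37 - 44) - 9)² = (-19/(-7) - 9)² = (-19*(-⅐) - 9)² = (19/7 - 9)² = (-44/7)² = 1936/49 ≈ 39.510)
-4356/11125 - x = -4356/11125 - 1*1936/49 = -4356*1/11125 - 1936/49 = -4356/11125 - 1936/49 = -21751444/545125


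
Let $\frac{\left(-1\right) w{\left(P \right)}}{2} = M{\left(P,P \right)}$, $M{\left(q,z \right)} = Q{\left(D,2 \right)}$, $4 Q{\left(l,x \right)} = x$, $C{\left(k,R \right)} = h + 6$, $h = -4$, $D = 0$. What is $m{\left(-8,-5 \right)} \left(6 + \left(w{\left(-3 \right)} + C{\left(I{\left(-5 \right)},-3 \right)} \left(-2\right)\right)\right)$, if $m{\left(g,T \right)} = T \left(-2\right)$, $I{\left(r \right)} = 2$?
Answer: $10$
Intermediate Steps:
$m{\left(g,T \right)} = - 2 T$
$C{\left(k,R \right)} = 2$ ($C{\left(k,R \right)} = -4 + 6 = 2$)
$Q{\left(l,x \right)} = \frac{x}{4}$
$M{\left(q,z \right)} = \frac{1}{2}$ ($M{\left(q,z \right)} = \frac{1}{4} \cdot 2 = \frac{1}{2}$)
$w{\left(P \right)} = -1$ ($w{\left(P \right)} = \left(-2\right) \frac{1}{2} = -1$)
$m{\left(-8,-5 \right)} \left(6 + \left(w{\left(-3 \right)} + C{\left(I{\left(-5 \right)},-3 \right)} \left(-2\right)\right)\right) = \left(-2\right) \left(-5\right) \left(6 + \left(-1 + 2 \left(-2\right)\right)\right) = 10 \left(6 - 5\right) = 10 \cdot 1 = 10$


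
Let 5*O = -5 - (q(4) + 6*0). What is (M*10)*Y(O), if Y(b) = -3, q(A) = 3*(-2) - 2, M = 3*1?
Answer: -90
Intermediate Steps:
M = 3
q(A) = -8 (q(A) = -6 - 2 = -8)
O = ⅗ (O = (-5 - (-8 + 6*0))/5 = (-5 - (-8 + 0))/5 = (-5 - 1*(-8))/5 = (-5 + 8)/5 = (⅕)*3 = ⅗ ≈ 0.60000)
(M*10)*Y(O) = (3*10)*(-3) = 30*(-3) = -90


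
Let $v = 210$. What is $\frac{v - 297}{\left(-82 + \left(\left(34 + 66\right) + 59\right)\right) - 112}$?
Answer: $\frac{87}{35} \approx 2.4857$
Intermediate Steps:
$\frac{v - 297}{\left(-82 + \left(\left(34 + 66\right) + 59\right)\right) - 112} = \frac{210 - 297}{\left(-82 + \left(\left(34 + 66\right) + 59\right)\right) - 112} = - \frac{87}{\left(-82 + \left(100 + 59\right)\right) - 112} = - \frac{87}{\left(-82 + 159\right) - 112} = - \frac{87}{77 - 112} = - \frac{87}{-35} = \left(-87\right) \left(- \frac{1}{35}\right) = \frac{87}{35}$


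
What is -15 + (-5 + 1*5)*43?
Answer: -15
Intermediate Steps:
-15 + (-5 + 1*5)*43 = -15 + (-5 + 5)*43 = -15 + 0*43 = -15 + 0 = -15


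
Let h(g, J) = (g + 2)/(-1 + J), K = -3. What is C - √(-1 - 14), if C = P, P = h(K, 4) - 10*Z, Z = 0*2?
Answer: -⅓ - I*√15 ≈ -0.33333 - 3.873*I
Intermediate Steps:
Z = 0
h(g, J) = (2 + g)/(-1 + J)
P = -⅓ (P = (2 - 3)/(-1 + 4) - 10*0 = -1/3 + 0 = (⅓)*(-1) + 0 = -⅓ + 0 = -⅓ ≈ -0.33333)
C = -⅓ ≈ -0.33333
C - √(-1 - 14) = -⅓ - √(-1 - 14) = -⅓ - √(-15) = -⅓ - I*√15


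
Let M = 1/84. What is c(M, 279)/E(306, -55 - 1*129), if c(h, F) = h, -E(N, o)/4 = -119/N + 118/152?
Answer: -57/7420 ≈ -0.0076819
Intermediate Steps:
M = 1/84 ≈ 0.011905
E(N, o) = -59/19 + 476/N (E(N, o) = -4*(-119/N + 118/152) = -4*(-119/N + 118*(1/152)) = -4*(-119/N + 59/76) = -4*(59/76 - 119/N) = -59/19 + 476/N)
c(M, 279)/E(306, -55 - 1*129) = 1/(84*(-59/19 + 476/306)) = 1/(84*(-59/19 + 476*(1/306))) = 1/(84*(-59/19 + 14/9)) = 1/(84*(-265/171)) = (1/84)*(-171/265) = -57/7420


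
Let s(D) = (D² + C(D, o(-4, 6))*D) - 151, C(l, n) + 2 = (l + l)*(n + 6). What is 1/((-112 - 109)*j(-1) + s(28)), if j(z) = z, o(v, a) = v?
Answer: 1/3934 ≈ 0.00025419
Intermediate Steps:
C(l, n) = -2 + 2*l*(6 + n) (C(l, n) = -2 + (l + l)*(n + 6) = -2 + (2*l)*(6 + n) = -2 + 2*l*(6 + n))
s(D) = -151 + D² + D*(-2 + 4*D) (s(D) = (D² + (-2 + 12*D + 2*D*(-4))*D) - 151 = (D² + (-2 + 12*D - 8*D)*D) - 151 = (D² + (-2 + 4*D)*D) - 151 = (D² + D*(-2 + 4*D)) - 151 = -151 + D² + D*(-2 + 4*D))
1/((-112 - 109)*j(-1) + s(28)) = 1/((-112 - 109)*(-1) + (-151 - 2*28 + 5*28²)) = 1/(-221*(-1) + (-151 - 56 + 5*784)) = 1/(221 + (-151 - 56 + 3920)) = 1/(221 + 3713) = 1/3934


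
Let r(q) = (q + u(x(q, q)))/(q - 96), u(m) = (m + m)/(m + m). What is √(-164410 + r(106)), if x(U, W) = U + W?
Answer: I*√16439930/10 ≈ 405.46*I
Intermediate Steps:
u(m) = 1 (u(m) = (2*m)/((2*m)) = (2*m)*(1/(2*m)) = 1)
r(q) = (1 + q)/(-96 + q) (r(q) = (q + 1)/(q - 96) = (1 + q)/(-96 + q))
√(-164410 + r(106)) = √(-164410 + (1 + 106)/(-96 + 106)) = √(-164410 + 107/10) = √(-1643993/10) = I*√16439930/10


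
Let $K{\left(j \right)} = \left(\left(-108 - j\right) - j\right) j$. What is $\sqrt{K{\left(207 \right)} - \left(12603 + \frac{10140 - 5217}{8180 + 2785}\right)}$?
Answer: $\frac{4 i \sqrt{100741617330}}{3655} \approx 347.36 i$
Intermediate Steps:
$K{\left(j \right)} = j \left(-108 - 2 j\right)$ ($K{\left(j \right)} = \left(-108 - 2 j\right) j = j \left(-108 - 2 j\right)$)
$\sqrt{K{\left(207 \right)} - \left(12603 + \frac{10140 - 5217}{8180 + 2785}\right)} = \sqrt{\left(-2\right) 207 \left(54 + 207\right) - \left(12603 + \frac{10140 - 5217}{8180 + 2785}\right)} = \sqrt{\left(-2\right) 207 \cdot 261 - \left(12603 + \frac{4923}{10965}\right)} = \sqrt{-108054 - \left(12603 + 4923 \cdot \frac{1}{10965}\right)} = \sqrt{-108054 - \frac{46065606}{3655}} = \sqrt{- \frac{441002976}{3655}} = \frac{4 i \sqrt{100741617330}}{3655}$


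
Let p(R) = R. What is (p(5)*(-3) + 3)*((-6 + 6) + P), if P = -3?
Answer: 36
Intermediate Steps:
(p(5)*(-3) + 3)*((-6 + 6) + P) = (5*(-3) + 3)*((-6 + 6) - 3) = (-15 + 3)*(0 - 3) = -12*(-3) = 36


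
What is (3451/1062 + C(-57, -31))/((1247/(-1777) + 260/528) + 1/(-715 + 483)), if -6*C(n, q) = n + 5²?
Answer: -20667824980/514429791 ≈ -40.176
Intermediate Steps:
C(n, q) = -25/6 - n/6 (C(n, q) = -(n + 5²)/6 = -(n + 25)/6 = -(25 + n)/6 = -25/6 - n/6)
(3451/1062 + C(-57, -31))/((1247/(-1777) + 260/528) + 1/(-715 + 483)) = (3451/1062 + (-25/6 - ⅙*(-57)))/((1247/(-1777) + 260/528) + 1/(-715 + 483)) = (3451*(1/1062) + (-25/6 + 19/2))/((1247*(-1/1777) + 260*(1/528)) + 1/(-232)) = (3451/1062 + 16/3)/((-1247/1777 + 65/132) - 1/232) = 9115/(1062*(-49099/234564 - 1/232)) = 9115/(1062*(-2906383/13604712)) = (9115/1062)*(-13604712/2906383) = -20667824980/514429791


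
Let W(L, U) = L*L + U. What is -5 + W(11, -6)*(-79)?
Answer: -9090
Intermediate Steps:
W(L, U) = U + L² (W(L, U) = L² + U = U + L²)
-5 + W(11, -6)*(-79) = -5 + (-6 + 11²)*(-79) = -5 + (-6 + 121)*(-79) = -5 + 115*(-79) = -5 - 9085 = -9090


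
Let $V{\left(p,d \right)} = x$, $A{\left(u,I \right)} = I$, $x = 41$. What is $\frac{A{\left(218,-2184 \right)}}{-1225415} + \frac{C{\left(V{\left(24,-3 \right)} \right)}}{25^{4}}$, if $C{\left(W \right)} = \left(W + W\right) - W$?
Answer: $\frac{180673403}{95735546875} \approx 0.0018872$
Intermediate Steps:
$V{\left(p,d \right)} = 41$
$C{\left(W \right)} = W$ ($C{\left(W \right)} = 2 W - W = W$)
$\frac{A{\left(218,-2184 \right)}}{-1225415} + \frac{C{\left(V{\left(24,-3 \right)} \right)}}{25^{4}} = - \frac{2184}{-1225415} + \frac{41}{25^{4}} = \left(-2184\right) \left(- \frac{1}{1225415}\right) + \frac{41}{390625} = \frac{2184}{1225415} + 41 \cdot \frac{1}{390625} = \frac{2184}{1225415} + \frac{41}{390625} = \frac{180673403}{95735546875}$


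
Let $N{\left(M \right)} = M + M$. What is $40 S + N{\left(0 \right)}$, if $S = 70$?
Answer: $2800$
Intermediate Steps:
$N{\left(M \right)} = 2 M$
$40 S + N{\left(0 \right)} = 40 \cdot 70 + 2 \cdot 0 = 2800 + 0 = 2800$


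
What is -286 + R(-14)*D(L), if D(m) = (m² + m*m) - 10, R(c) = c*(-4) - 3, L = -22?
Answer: 50488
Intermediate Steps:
R(c) = -3 - 4*c (R(c) = -4*c - 3 = -3 - 4*c)
D(m) = -10 + 2*m² (D(m) = (m² + m²) - 10 = 2*m² - 10 = -10 + 2*m²)
-286 + R(-14)*D(L) = -286 + (-3 - 4*(-14))*(-10 + 2*(-22)²) = -286 + (-3 + 56)*(-10 + 2*484) = -286 + 53*(-10 + 968) = -286 + 53*958 = -286 + 50774 = 50488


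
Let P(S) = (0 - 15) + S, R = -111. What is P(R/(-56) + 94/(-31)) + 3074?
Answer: 5308601/1736 ≈ 3057.9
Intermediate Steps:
P(S) = -15 + S
P(R/(-56) + 94/(-31)) + 3074 = (-15 + (-111/(-56) + 94/(-31))) + 3074 = (-15 + (-111*(-1/56) + 94*(-1/31))) + 3074 = (-15 + (111/56 - 94/31)) + 3074 = (-15 - 1823/1736) + 3074 = -27863/1736 + 3074 = 5308601/1736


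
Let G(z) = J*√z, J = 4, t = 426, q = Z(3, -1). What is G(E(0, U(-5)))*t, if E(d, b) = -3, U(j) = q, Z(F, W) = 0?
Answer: 1704*I*√3 ≈ 2951.4*I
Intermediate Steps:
q = 0
U(j) = 0
G(z) = 4*√z
G(E(0, U(-5)))*t = (4*√(-3))*426 = (4*(I*√3))*426 = (4*I*√3)*426 = 1704*I*√3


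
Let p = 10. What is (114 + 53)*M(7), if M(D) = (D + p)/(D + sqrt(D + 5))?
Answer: 19873/37 - 5678*sqrt(3)/37 ≈ 271.31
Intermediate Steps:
M(D) = (10 + D)/(D + sqrt(5 + D)) (M(D) = (D + 10)/(D + sqrt(D + 5)) = (10 + D)/(D + sqrt(5 + D)))
(114 + 53)*M(7) = (114 + 53)*((10 + 7)/(7 + sqrt(5 + 7))) = 167*(17/(7 + sqrt(12))) = 167*(17/(7 + 2*sqrt(3))) = 2839/(7 + 2*sqrt(3))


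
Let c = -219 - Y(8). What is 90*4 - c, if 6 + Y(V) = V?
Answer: 581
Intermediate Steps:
Y(V) = -6 + V
c = -221 (c = -219 - (-6 + 8) = -219 - 1*2 = -219 - 2 = -221)
90*4 - c = 90*4 - 1*(-221) = 360 + 221 = 581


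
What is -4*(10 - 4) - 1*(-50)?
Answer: 26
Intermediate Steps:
-4*(10 - 4) - 1*(-50) = -4*6 + 50 = -24 + 50 = 26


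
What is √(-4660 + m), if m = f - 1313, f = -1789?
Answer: I*√7762 ≈ 88.102*I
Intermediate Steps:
m = -3102 (m = -1789 - 1313 = -3102)
√(-4660 + m) = √(-4660 - 3102) = √(-7762) = I*√7762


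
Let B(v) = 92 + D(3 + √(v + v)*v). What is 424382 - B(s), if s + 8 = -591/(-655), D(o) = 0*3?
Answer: 424290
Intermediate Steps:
D(o) = 0
s = -4649/655 (s = -8 - 591/(-655) = -8 - 591*(-1/655) = -8 + 591/655 = -4649/655 ≈ -7.0977)
B(v) = 92 (B(v) = 92 + 0 = 92)
424382 - B(s) = 424382 - 1*92 = 424382 - 92 = 424290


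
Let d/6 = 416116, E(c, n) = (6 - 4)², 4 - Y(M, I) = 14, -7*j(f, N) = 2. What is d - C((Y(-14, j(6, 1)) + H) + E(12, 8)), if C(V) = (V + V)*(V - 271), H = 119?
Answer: 2532404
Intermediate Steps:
j(f, N) = -2/7 (j(f, N) = -⅐*2 = -2/7)
Y(M, I) = -10 (Y(M, I) = 4 - 1*14 = 4 - 14 = -10)
E(c, n) = 4 (E(c, n) = 2² = 4)
C(V) = 2*V*(-271 + V) (C(V) = (2*V)*(-271 + V) = 2*V*(-271 + V))
d = 2496696 (d = 6*416116 = 2496696)
d - C((Y(-14, j(6, 1)) + H) + E(12, 8)) = 2496696 - 2*((-10 + 119) + 4)*(-271 + ((-10 + 119) + 4)) = 2496696 - 2*(109 + 4)*(-271 + (109 + 4)) = 2496696 - 2*113*(-271 + 113) = 2496696 - 2*113*(-158) = 2496696 - 1*(-35708) = 2496696 + 35708 = 2532404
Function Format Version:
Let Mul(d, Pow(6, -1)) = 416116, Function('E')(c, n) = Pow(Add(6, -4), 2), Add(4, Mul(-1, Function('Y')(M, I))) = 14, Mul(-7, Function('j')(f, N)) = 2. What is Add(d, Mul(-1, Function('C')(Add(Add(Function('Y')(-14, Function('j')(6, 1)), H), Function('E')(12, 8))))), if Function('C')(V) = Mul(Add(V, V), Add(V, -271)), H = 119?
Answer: 2532404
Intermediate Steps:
Function('j')(f, N) = Rational(-2, 7) (Function('j')(f, N) = Mul(Rational(-1, 7), 2) = Rational(-2, 7))
Function('Y')(M, I) = -10 (Function('Y')(M, I) = Add(4, Mul(-1, 14)) = Add(4, -14) = -10)
Function('E')(c, n) = 4 (Function('E')(c, n) = Pow(2, 2) = 4)
Function('C')(V) = Mul(2, V, Add(-271, V)) (Function('C')(V) = Mul(Mul(2, V), Add(-271, V)) = Mul(2, V, Add(-271, V)))
d = 2496696 (d = Mul(6, 416116) = 2496696)
Add(d, Mul(-1, Function('C')(Add(Add(Function('Y')(-14, Function('j')(6, 1)), H), Function('E')(12, 8))))) = Add(2496696, Mul(-1, Mul(2, Add(Add(-10, 119), 4), Add(-271, Add(Add(-10, 119), 4))))) = Add(2496696, Mul(-1, Mul(2, Add(109, 4), Add(-271, Add(109, 4))))) = Add(2496696, Mul(-1, Mul(2, 113, Add(-271, 113)))) = Add(2496696, Mul(-1, Mul(2, 113, -158))) = Add(2496696, Mul(-1, -35708)) = Add(2496696, 35708) = 2532404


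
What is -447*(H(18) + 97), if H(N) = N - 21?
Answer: -42018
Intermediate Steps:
H(N) = -21 + N
-447*(H(18) + 97) = -447*((-21 + 18) + 97) = -447*(-3 + 97) = -447*94 = -42018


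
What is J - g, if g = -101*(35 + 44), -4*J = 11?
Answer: 31905/4 ≈ 7976.3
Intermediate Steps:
J = -11/4 (J = -1/4*11 = -11/4 ≈ -2.7500)
g = -7979 (g = -101*79 = -7979)
J - g = -11/4 - 1*(-7979) = -11/4 + 7979 = 31905/4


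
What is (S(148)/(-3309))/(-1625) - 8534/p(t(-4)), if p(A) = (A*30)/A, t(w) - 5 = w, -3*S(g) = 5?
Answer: -917767696/3226275 ≈ -284.47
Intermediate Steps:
S(g) = -5/3 (S(g) = -⅓*5 = -5/3)
t(w) = 5 + w
p(A) = 30 (p(A) = (30*A)/A = 30)
(S(148)/(-3309))/(-1625) - 8534/p(t(-4)) = -5/3/(-3309)/(-1625) - 8534/30 = -5/3*(-1/3309)*(-1/1625) - 8534*1/30 = (5/9927)*(-1/1625) - 4267/15 = -1/3226275 - 4267/15 = -917767696/3226275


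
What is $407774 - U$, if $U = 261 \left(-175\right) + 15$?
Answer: $453434$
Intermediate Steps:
$U = -45660$ ($U = -45675 + 15 = -45660$)
$407774 - U = 407774 - -45660 = 407774 + 45660 = 453434$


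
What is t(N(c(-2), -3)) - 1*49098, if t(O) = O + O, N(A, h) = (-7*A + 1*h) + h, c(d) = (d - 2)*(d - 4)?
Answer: -49446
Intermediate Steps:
c(d) = (-4 + d)*(-2 + d) (c(d) = (-2 + d)*(-4 + d) = (-4 + d)*(-2 + d))
N(A, h) = -7*A + 2*h (N(A, h) = (-7*A + h) + h = (h - 7*A) + h = -7*A + 2*h)
t(O) = 2*O
t(N(c(-2), -3)) - 1*49098 = 2*(-7*(8 + (-2)**2 - 6*(-2)) + 2*(-3)) - 1*49098 = 2*(-7*(8 + 4 + 12) - 6) - 49098 = 2*(-7*24 - 6) - 49098 = 2*(-168 - 6) - 49098 = 2*(-174) - 49098 = -348 - 49098 = -49446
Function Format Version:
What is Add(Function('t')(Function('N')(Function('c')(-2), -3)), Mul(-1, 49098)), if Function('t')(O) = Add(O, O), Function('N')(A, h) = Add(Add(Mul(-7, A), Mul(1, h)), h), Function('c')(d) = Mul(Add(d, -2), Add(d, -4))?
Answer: -49446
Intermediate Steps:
Function('c')(d) = Mul(Add(-4, d), Add(-2, d)) (Function('c')(d) = Mul(Add(-2, d), Add(-4, d)) = Mul(Add(-4, d), Add(-2, d)))
Function('N')(A, h) = Add(Mul(-7, A), Mul(2, h)) (Function('N')(A, h) = Add(Add(Mul(-7, A), h), h) = Add(Add(h, Mul(-7, A)), h) = Add(Mul(-7, A), Mul(2, h)))
Function('t')(O) = Mul(2, O)
Add(Function('t')(Function('N')(Function('c')(-2), -3)), Mul(-1, 49098)) = Add(Mul(2, Add(Mul(-7, Add(8, Pow(-2, 2), Mul(-6, -2))), Mul(2, -3))), Mul(-1, 49098)) = Add(Mul(2, Add(Mul(-7, Add(8, 4, 12)), -6)), -49098) = Add(Mul(2, Add(Mul(-7, 24), -6)), -49098) = Add(Mul(2, Add(-168, -6)), -49098) = Add(Mul(2, -174), -49098) = Add(-348, -49098) = -49446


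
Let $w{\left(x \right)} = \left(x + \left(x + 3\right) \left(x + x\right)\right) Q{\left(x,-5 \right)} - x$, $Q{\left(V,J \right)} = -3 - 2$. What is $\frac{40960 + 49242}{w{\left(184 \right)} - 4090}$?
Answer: $- \frac{45101}{174637} \approx -0.25826$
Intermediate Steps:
$Q{\left(V,J \right)} = -5$ ($Q{\left(V,J \right)} = -3 - 2 = -5$)
$w{\left(x \right)} = - 6 x - 10 x \left(3 + x\right)$ ($w{\left(x \right)} = \left(x + \left(x + 3\right) \left(x + x\right)\right) \left(-5\right) - x = \left(x + \left(3 + x\right) 2 x\right) \left(-5\right) - x = \left(x + 2 x \left(3 + x\right)\right) \left(-5\right) - x = \left(- 5 x - 10 x \left(3 + x\right)\right) - x = - 6 x - 10 x \left(3 + x\right)$)
$\frac{40960 + 49242}{w{\left(184 \right)} - 4090} = \frac{40960 + 49242}{2 \cdot 184 \left(-18 - 920\right) - 4090} = \frac{90202}{2 \cdot 184 \left(-18 - 920\right) - 4090} = \frac{90202}{2 \cdot 184 \left(-938\right) - 4090} = \frac{90202}{-345184 - 4090} = \frac{90202}{-349274} = 90202 \left(- \frac{1}{349274}\right) = - \frac{45101}{174637}$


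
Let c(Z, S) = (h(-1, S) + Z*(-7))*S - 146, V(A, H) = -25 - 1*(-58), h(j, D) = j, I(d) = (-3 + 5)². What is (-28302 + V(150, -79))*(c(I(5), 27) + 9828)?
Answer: -251565831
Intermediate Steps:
I(d) = 4 (I(d) = 2² = 4)
V(A, H) = 33 (V(A, H) = -25 + 58 = 33)
c(Z, S) = -146 + S*(-1 - 7*Z) (c(Z, S) = (-1 + Z*(-7))*S - 146 = (-1 - 7*Z)*S - 146 = S*(-1 - 7*Z) - 146 = -146 + S*(-1 - 7*Z))
(-28302 + V(150, -79))*(c(I(5), 27) + 9828) = (-28302 + 33)*((-146 - 1*27 - 7*27*4) + 9828) = -28269*((-146 - 27 - 756) + 9828) = -28269*(-929 + 9828) = -28269*8899 = -251565831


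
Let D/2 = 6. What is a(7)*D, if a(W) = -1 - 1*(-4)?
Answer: 36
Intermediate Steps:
a(W) = 3 (a(W) = -1 + 4 = 3)
D = 12 (D = 2*6 = 12)
a(7)*D = 3*12 = 36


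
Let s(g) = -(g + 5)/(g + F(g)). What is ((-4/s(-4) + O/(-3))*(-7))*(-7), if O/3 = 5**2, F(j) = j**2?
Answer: 1127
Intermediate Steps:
O = 75 (O = 3*5**2 = 3*25 = 75)
s(g) = -(5 + g)/(g + g**2) (s(g) = -(g + 5)/(g + g**2) = -(5 + g)/(g + g**2))
((-4/s(-4) + O/(-3))*(-7))*(-7) = ((-4*(-4*(1 - 4)/(-5 - 1*(-4))) + 75/(-3))*(-7))*(-7) = ((-4*12/(-5 + 4) + 75*(-1/3))*(-7))*(-7) = ((-4/((-1/4*(-1/3)*(-1))) - 25)*(-7))*(-7) = ((-4/(-1/12) - 25)*(-7))*(-7) = ((-4*(-12) - 25)*(-7))*(-7) = ((48 - 25)*(-7))*(-7) = (23*(-7))*(-7) = -161*(-7) = 1127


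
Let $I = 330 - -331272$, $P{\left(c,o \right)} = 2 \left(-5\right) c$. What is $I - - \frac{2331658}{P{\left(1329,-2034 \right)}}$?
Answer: $\frac{2202329461}{6645} \approx 3.3143 \cdot 10^{5}$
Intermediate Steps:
$P{\left(c,o \right)} = - 10 c$
$I = 331602$ ($I = 330 + 331272 = 331602$)
$I - - \frac{2331658}{P{\left(1329,-2034 \right)}} = 331602 - - \frac{2331658}{\left(-10\right) 1329} = 331602 - - \frac{2331658}{-13290} = 331602 - \left(-2331658\right) \left(- \frac{1}{13290}\right) = 331602 - \frac{1165829}{6645} = \frac{2202329461}{6645}$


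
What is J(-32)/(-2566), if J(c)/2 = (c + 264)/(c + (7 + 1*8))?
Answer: 232/21811 ≈ 0.010637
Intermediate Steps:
J(c) = 2*(264 + c)/(15 + c) (J(c) = 2*((c + 264)/(c + (7 + 1*8))) = 2*((264 + c)/(c + (7 + 8))) = 2*((264 + c)/(c + 15)) = 2*((264 + c)/(15 + c)) = 2*(264 + c)/(15 + c))
J(-32)/(-2566) = (2*(264 - 32)/(15 - 32))/(-2566) = (2*232/(-17))*(-1/2566) = (2*(-1/17)*232)*(-1/2566) = -464/17*(-1/2566) = 232/21811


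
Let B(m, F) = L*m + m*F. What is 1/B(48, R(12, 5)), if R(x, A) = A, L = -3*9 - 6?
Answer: -1/1344 ≈ -0.00074405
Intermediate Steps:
L = -33 (L = -27 - 6 = -33)
B(m, F) = -33*m + F*m (B(m, F) = -33*m + m*F = -33*m + F*m)
1/B(48, R(12, 5)) = 1/(48*(-33 + 5)) = 1/(48*(-28)) = 1/(-1344) = -1/1344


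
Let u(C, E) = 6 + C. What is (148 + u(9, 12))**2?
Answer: 26569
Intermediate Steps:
(148 + u(9, 12))**2 = (148 + (6 + 9))**2 = (148 + 15)**2 = 163**2 = 26569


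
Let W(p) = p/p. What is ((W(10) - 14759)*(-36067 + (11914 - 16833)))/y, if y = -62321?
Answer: -604871388/62321 ≈ -9705.7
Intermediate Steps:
W(p) = 1
((W(10) - 14759)*(-36067 + (11914 - 16833)))/y = ((1 - 14759)*(-36067 + (11914 - 16833)))/(-62321) = -14758*(-36067 - 4919)*(-1/62321) = -14758*(-40986)*(-1/62321) = 604871388*(-1/62321) = -604871388/62321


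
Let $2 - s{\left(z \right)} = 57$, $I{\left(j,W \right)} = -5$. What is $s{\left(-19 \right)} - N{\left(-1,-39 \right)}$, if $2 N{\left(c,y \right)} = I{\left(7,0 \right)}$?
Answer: $- \frac{105}{2} \approx -52.5$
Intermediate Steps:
$N{\left(c,y \right)} = - \frac{5}{2}$ ($N{\left(c,y \right)} = \frac{1}{2} \left(-5\right) = - \frac{5}{2}$)
$s{\left(z \right)} = -55$ ($s{\left(z \right)} = 2 - 57 = -55$)
$s{\left(-19 \right)} - N{\left(-1,-39 \right)} = -55 - - \frac{5}{2} = -55 + \frac{5}{2} = - \frac{105}{2}$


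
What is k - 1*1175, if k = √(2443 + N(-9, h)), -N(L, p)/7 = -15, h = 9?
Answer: -1175 + 14*√13 ≈ -1124.5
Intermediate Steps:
N(L, p) = 105 (N(L, p) = -7*(-15) = 105)
k = 14*√13 (k = √(2443 + 105) = √2548 = 14*√13 ≈ 50.478)
k - 1*1175 = 14*√13 - 1*1175 = 14*√13 - 1175 = -1175 + 14*√13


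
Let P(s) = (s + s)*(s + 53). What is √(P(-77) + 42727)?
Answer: √46423 ≈ 215.46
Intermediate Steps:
P(s) = 2*s*(53 + s) (P(s) = (2*s)*(53 + s) = 2*s*(53 + s))
√(P(-77) + 42727) = √(2*(-77)*(53 - 77) + 42727) = √(2*(-77)*(-24) + 42727) = √(3696 + 42727) = √46423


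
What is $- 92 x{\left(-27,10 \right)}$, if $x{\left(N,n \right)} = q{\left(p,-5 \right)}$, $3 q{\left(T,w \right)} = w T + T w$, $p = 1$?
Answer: $\frac{920}{3} \approx 306.67$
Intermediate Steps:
$q{\left(T,w \right)} = \frac{2 T w}{3}$ ($q{\left(T,w \right)} = \frac{w T + T w}{3} = \frac{T w + T w}{3} = \frac{2 T w}{3}$)
$x{\left(N,n \right)} = - \frac{10}{3}$ ($x{\left(N,n \right)} = \frac{2}{3} \cdot 1 \left(-5\right) = - \frac{10}{3}$)
$- 92 x{\left(-27,10 \right)} = \left(-92\right) \left(- \frac{10}{3}\right) = \frac{920}{3}$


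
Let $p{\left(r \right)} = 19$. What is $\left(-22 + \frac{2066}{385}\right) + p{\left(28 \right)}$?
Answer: $\frac{911}{385} \approx 2.3662$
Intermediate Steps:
$\left(-22 + \frac{2066}{385}\right) + p{\left(28 \right)} = \left(-22 + \frac{2066}{385}\right) + 19 = - \frac{6404}{385} + 19 = \frac{911}{385}$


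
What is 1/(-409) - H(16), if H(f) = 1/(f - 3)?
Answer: -422/5317 ≈ -0.079368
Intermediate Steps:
H(f) = 1/(-3 + f)
1/(-409) - H(16) = 1/(-409) - 1/(-3 + 16) = -1/409 - 1/13 = -422/5317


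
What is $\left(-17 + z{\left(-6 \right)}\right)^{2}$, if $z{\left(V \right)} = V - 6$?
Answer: $841$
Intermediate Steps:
$z{\left(V \right)} = -6 + V$
$\left(-17 + z{\left(-6 \right)}\right)^{2} = \left(-17 - 12\right)^{2} = \left(-29\right)^{2} = 841$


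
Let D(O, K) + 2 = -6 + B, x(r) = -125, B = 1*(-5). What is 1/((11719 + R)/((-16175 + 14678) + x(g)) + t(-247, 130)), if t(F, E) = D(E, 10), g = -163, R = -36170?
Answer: 1622/3365 ≈ 0.48202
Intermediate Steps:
B = -5
D(O, K) = -13 (D(O, K) = -2 + (-6 - 5) = -2 - 11 = -13)
t(F, E) = -13
1/((11719 + R)/((-16175 + 14678) + x(g)) + t(-247, 130)) = 1/((11719 - 36170)/((-16175 + 14678) - 125) - 13) = 1/(-24451/(-1497 - 125) - 13) = 1/(-24451/(-1622) - 13) = 1/(-24451*(-1/1622) - 13) = 1/(24451/1622 - 13) = 1/(3365/1622) = 1622/3365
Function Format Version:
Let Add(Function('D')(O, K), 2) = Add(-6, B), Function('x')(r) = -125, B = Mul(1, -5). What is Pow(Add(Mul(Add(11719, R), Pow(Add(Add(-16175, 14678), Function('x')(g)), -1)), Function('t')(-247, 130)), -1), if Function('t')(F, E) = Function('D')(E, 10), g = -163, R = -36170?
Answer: Rational(1622, 3365) ≈ 0.48202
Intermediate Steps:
B = -5
Function('D')(O, K) = -13 (Function('D')(O, K) = Add(-2, Add(-6, -5)) = Add(-2, -11) = -13)
Function('t')(F, E) = -13
Pow(Add(Mul(Add(11719, R), Pow(Add(Add(-16175, 14678), Function('x')(g)), -1)), Function('t')(-247, 130)), -1) = Pow(Add(Mul(Add(11719, -36170), Pow(Add(Add(-16175, 14678), -125), -1)), -13), -1) = Pow(Add(Mul(-24451, Pow(Add(-1497, -125), -1)), -13), -1) = Pow(Add(Mul(-24451, Pow(-1622, -1)), -13), -1) = Pow(Add(Mul(-24451, Rational(-1, 1622)), -13), -1) = Pow(Add(Rational(24451, 1622), -13), -1) = Pow(Rational(3365, 1622), -1) = Rational(1622, 3365)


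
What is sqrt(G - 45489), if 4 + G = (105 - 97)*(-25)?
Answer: 3*I*sqrt(5077) ≈ 213.76*I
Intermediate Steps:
G = -204 (G = -4 + (105 - 97)*(-25) = -4 + 8*(-25) = -4 - 200 = -204)
sqrt(G - 45489) = sqrt(-204 - 45489) = sqrt(-45693) = 3*I*sqrt(5077)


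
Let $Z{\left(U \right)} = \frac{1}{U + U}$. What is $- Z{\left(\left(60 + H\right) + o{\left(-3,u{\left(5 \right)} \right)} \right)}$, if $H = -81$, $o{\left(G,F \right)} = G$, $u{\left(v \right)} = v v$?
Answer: $\frac{1}{48} \approx 0.020833$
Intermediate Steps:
$u{\left(v \right)} = v^{2}$
$Z{\left(U \right)} = \frac{1}{2 U}$
$- Z{\left(\left(60 + H\right) + o{\left(-3,u{\left(5 \right)} \right)} \right)} = - \frac{1}{2 \left(\left(60 - 81\right) - 3\right)} = - \frac{1}{2 \left(-21 - 3\right)} = - \frac{1}{2 \left(-24\right)} = - \frac{-1}{2 \cdot 24} = \left(-1\right) \left(- \frac{1}{48}\right) = \frac{1}{48}$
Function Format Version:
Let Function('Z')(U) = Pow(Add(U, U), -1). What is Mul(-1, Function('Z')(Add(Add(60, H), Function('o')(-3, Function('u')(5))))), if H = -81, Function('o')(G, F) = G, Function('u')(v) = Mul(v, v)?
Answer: Rational(1, 48) ≈ 0.020833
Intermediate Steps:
Function('u')(v) = Pow(v, 2)
Function('Z')(U) = Mul(Rational(1, 2), Pow(U, -1)) (Function('Z')(U) = Pow(Mul(2, U), -1) = Mul(Rational(1, 2), Pow(U, -1)))
Mul(-1, Function('Z')(Add(Add(60, H), Function('o')(-3, Function('u')(5))))) = Mul(-1, Mul(Rational(1, 2), Pow(Add(Add(60, -81), -3), -1))) = Mul(-1, Mul(Rational(1, 2), Pow(Add(-21, -3), -1))) = Mul(-1, Mul(Rational(1, 2), Pow(-24, -1))) = Mul(-1, Mul(Rational(1, 2), Rational(-1, 24))) = Mul(-1, Rational(-1, 48)) = Rational(1, 48)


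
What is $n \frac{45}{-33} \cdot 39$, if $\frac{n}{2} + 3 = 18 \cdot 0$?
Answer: $\frac{3510}{11} \approx 319.09$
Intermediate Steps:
$n = -6$ ($n = -6 + 2 \cdot 18 \cdot 0 = -6 + 2 \cdot 0 = -6 + 0 = -6$)
$n \frac{45}{-33} \cdot 39 = - 6 \frac{45}{-33} \cdot 39 = - 6 \cdot 45 \left(- \frac{1}{33}\right) 39 = \left(-6\right) \left(- \frac{15}{11}\right) 39 = \frac{90}{11} \cdot 39 = \frac{3510}{11}$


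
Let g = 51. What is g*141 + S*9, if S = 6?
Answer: 7245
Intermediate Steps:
g*141 + S*9 = 51*141 + 6*9 = 7191 + 54 = 7245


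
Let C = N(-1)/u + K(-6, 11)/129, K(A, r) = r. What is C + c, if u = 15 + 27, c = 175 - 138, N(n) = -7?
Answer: 3175/86 ≈ 36.919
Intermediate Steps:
c = 37
u = 42
C = -7/86 (C = -7/42 + 11/129 = -7*1/42 + 11*(1/129) = -1/6 + 11/129 = -7/86 ≈ -0.081395)
C + c = -7/86 + 37 = 3175/86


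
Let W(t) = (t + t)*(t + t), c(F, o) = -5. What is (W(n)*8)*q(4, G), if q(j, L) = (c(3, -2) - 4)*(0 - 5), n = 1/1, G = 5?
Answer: 1440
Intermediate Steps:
n = 1
q(j, L) = 45 (q(j, L) = (-5 - 4)*(0 - 5) = -9*(-5) = 45)
W(t) = 4*t² (W(t) = (2*t)*(2*t) = 4*t²)
(W(n)*8)*q(4, G) = ((4*1²)*8)*45 = ((4*1)*8)*45 = (4*8)*45 = 32*45 = 1440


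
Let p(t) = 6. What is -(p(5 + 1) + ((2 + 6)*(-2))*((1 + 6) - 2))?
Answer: 74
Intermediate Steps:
-(p(5 + 1) + ((2 + 6)*(-2))*((1 + 6) - 2)) = -(6 + ((2 + 6)*(-2))*((1 + 6) - 2)) = -(6 + (8*(-2))*(7 - 2)) = -(6 - 16*5) = -(6 - 80) = -1*(-74) = 74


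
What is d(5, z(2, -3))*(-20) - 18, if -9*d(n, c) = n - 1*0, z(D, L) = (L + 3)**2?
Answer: -62/9 ≈ -6.8889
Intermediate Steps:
z(D, L) = (3 + L)**2
d(n, c) = -n/9 (d(n, c) = -(n - 1*0)/9 = -(n + 0)/9 = -n/9)
d(5, z(2, -3))*(-20) - 18 = -1/9*5*(-20) - 18 = -5/9*(-20) - 18 = 100/9 - 18 = -62/9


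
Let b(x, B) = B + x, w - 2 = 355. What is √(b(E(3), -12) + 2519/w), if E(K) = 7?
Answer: √262038/357 ≈ 1.4339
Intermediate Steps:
w = 357 (w = 2 + 355 = 357)
√(b(E(3), -12) + 2519/w) = √((-12 + 7) + 2519/357) = √(-5 + 2519*(1/357)) = √(-5 + 2519/357) = √(734/357) = √262038/357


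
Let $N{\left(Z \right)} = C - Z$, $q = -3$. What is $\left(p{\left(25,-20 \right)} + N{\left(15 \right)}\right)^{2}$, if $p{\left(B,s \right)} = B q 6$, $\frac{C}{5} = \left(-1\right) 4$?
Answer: $235225$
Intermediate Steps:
$C = -20$ ($C = 5 \left(\left(-1\right) 4\right) = 5 \left(-4\right) = -20$)
$p{\left(B,s \right)} = - 18 B$ ($p{\left(B,s \right)} = B \left(-3\right) 6 = - 3 B 6 = - 18 B$)
$N{\left(Z \right)} = -20 - Z$
$\left(p{\left(25,-20 \right)} + N{\left(15 \right)}\right)^{2} = \left(\left(-18\right) 25 - 35\right)^{2} = \left(-450 - 35\right)^{2} = \left(-485\right)^{2} = 235225$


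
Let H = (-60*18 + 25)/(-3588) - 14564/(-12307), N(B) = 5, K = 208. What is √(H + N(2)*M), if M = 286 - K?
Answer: √190834110134739903/22078758 ≈ 19.786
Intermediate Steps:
M = 78 (M = 286 - 1*208 = 286 - 208 = 78)
H = 65239517/44157516 (H = (-1080 + 25)*(-1/3588) - 14564*(-1/12307) = -1055*(-1/3588) + 14564/12307 = 1055/3588 + 14564/12307 = 65239517/44157516 ≈ 1.4774)
√(H + N(2)*M) = √(65239517/44157516 + 5*78) = √(65239517/44157516 + 390) = √(17286670757/44157516) = √190834110134739903/22078758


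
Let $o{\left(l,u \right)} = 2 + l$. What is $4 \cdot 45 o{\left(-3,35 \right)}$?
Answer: $-180$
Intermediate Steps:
$4 \cdot 45 o{\left(-3,35 \right)} = 4 \cdot 45 \left(2 - 3\right) = 180 \left(-1\right) = -180$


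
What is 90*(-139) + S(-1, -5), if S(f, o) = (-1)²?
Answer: -12509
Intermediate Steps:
S(f, o) = 1
90*(-139) + S(-1, -5) = 90*(-139) + 1 = -12510 + 1 = -12509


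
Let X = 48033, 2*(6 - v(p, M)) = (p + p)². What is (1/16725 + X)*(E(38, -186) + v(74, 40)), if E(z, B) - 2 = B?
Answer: -596087129092/1115 ≈ -5.3461e+8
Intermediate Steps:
v(p, M) = 6 - 2*p² (v(p, M) = 6 - (p + p)²/2 = 6 - 4*p²/2 = 6 - 2*p²)
E(z, B) = 2 + B
(1/16725 + X)*(E(38, -186) + v(74, 40)) = (1/16725 + 48033)*((2 - 186) + (6 - 2*74²)) = (1/16725 + 48033)*(-184 + (6 - 2*5476)) = 803351926*(-184 + (6 - 10952))/16725 = 803351926*(-184 - 10946)/16725 = (803351926/16725)*(-11130) = -596087129092/1115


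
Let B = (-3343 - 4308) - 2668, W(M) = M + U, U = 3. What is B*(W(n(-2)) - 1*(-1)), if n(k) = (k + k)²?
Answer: -206380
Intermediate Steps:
n(k) = 4*k² (n(k) = (2*k)² = 4*k²)
W(M) = 3 + M (W(M) = M + 3 = 3 + M)
B = -10319 (B = -7651 - 2668 = -10319)
B*(W(n(-2)) - 1*(-1)) = -10319*((3 + 4*(-2)²) - 1*(-1)) = -10319*((3 + 4*4) + 1) = -10319*((3 + 16) + 1) = -10319*(19 + 1) = -10319*20 = -206380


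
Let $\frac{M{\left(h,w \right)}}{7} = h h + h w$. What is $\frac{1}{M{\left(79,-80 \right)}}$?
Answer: $- \frac{1}{553} \approx -0.0018083$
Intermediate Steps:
$M{\left(h,w \right)} = 7 h^{2} + 7 h w$ ($M{\left(h,w \right)} = 7 \left(h h + h w\right) = 7 \left(h^{2} + h w\right) = 7 h^{2} + 7 h w$)
$\frac{1}{M{\left(79,-80 \right)}} = \frac{1}{7 \cdot 79 \left(79 - 80\right)} = \frac{1}{7 \cdot 79 \left(-1\right)} = \frac{1}{-553} = - \frac{1}{553}$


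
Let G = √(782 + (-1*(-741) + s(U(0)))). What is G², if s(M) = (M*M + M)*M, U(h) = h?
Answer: 1523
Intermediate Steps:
s(M) = M*(M + M²) (s(M) = (M² + M)*M = (M + M²)*M = M*(M + M²))
G = √1523 (G = √(782 + (-1*(-741) + 0²*(1 + 0))) = √(782 + (741 + 0*1)) = √(782 + (741 + 0)) = √(782 + 741) = √1523 ≈ 39.026)
G² = (√1523)² = 1523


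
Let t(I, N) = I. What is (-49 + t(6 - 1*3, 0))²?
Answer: 2116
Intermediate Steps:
(-49 + t(6 - 1*3, 0))² = (-49 + (6 - 1*3))² = (-49 + (6 - 3))² = (-49 + 3)² = (-46)² = 2116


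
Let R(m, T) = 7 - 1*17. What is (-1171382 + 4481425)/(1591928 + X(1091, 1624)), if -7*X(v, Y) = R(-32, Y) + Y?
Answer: 23170301/11141882 ≈ 2.0796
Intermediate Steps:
R(m, T) = -10 (R(m, T) = 7 - 17 = -10)
X(v, Y) = 10/7 - Y/7 (X(v, Y) = -(-10 + Y)/7 = 10/7 - Y/7)
(-1171382 + 4481425)/(1591928 + X(1091, 1624)) = (-1171382 + 4481425)/(1591928 + (10/7 - ⅐*1624)) = 3310043/(1591928 + (10/7 - 232)) = 3310043/(1591928 - 1614/7) = 3310043/(11141882/7) = 3310043*(7/11141882) = 23170301/11141882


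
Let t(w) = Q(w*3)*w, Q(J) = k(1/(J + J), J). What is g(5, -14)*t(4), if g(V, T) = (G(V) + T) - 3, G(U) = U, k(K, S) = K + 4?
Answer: -194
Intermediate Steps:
k(K, S) = 4 + K
Q(J) = 4 + 1/(2*J) (Q(J) = 4 + 1/(J + J) = 4 + 1/(2*J))
g(V, T) = -3 + T + V (g(V, T) = (V + T) - 3 = (T + V) - 3 = -3 + T + V)
t(w) = w*(4 + 1/(6*w)) (t(w) = (4 + 1/(2*((w*3))))*w = (4 + 1/(2*((3*w))))*w = (4 + (1/(3*w))/2)*w = (4 + 1/(6*w))*w = w*(4 + 1/(6*w)))
g(5, -14)*t(4) = (-3 - 14 + 5)*(1/6 + 4*4) = -12*(1/6 + 16) = -12*97/6 = -194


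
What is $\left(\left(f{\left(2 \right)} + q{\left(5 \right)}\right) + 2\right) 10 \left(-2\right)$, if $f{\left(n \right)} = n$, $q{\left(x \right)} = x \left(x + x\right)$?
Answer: $-1080$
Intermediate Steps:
$q{\left(x \right)} = 2 x^{2}$ ($q{\left(x \right)} = x 2 x = 2 x^{2}$)
$\left(\left(f{\left(2 \right)} + q{\left(5 \right)}\right) + 2\right) 10 \left(-2\right) = \left(\left(2 + 2 \cdot 5^{2}\right) + 2\right) 10 \left(-2\right) = \left(\left(2 + 2 \cdot 25\right) + 2\right) 10 \left(-2\right) = \left(\left(2 + 50\right) + 2\right) 10 \left(-2\right) = \left(52 + 2\right) 10 \left(-2\right) = 54 \cdot 10 \left(-2\right) = 540 \left(-2\right) = -1080$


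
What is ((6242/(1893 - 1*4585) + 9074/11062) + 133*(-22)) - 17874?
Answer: -154861456249/7444726 ≈ -20802.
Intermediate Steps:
((6242/(1893 - 1*4585) + 9074/11062) + 133*(-22)) - 17874 = ((6242/(1893 - 4585) + 9074*(1/11062)) - 2926) - 17874 = ((6242/(-2692) + 4537/5531) - 2926) - 17874 = ((6242*(-1/2692) + 4537/5531) - 2926) - 17874 = ((-3121/1346 + 4537/5531) - 2926) - 17874 = (-11155449/7444726 - 2926) - 17874 = -21794423725/7444726 - 17874 = -154861456249/7444726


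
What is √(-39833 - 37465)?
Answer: I*√77298 ≈ 278.03*I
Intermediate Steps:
√(-39833 - 37465) = √(-77298) = I*√77298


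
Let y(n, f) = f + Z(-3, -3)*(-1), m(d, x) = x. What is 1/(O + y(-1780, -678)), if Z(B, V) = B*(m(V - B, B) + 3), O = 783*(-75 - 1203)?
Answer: -1/1001352 ≈ -9.9865e-7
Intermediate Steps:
O = -1000674 (O = 783*(-1278) = -1000674)
Z(B, V) = B*(3 + B) (Z(B, V) = B*(B + 3) = B*(3 + B))
y(n, f) = f (y(n, f) = f - 3*(3 - 3)*(-1) = f - 3*0*(-1) = f + 0*(-1) = f + 0 = f)
1/(O + y(-1780, -678)) = 1/(-1000674 - 678) = 1/(-1001352) = -1/1001352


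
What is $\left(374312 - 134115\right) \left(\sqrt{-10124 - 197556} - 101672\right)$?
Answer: $-24421309384 + 1921576 i \sqrt{3245} \approx -2.4421 \cdot 10^{10} + 1.0946 \cdot 10^{8} i$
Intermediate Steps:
$\left(374312 - 134115\right) \left(\sqrt{-10124 - 197556} - 101672\right) = 240197 \left(\sqrt{-207680} - 101672\right) = 240197 \left(8 i \sqrt{3245} - 101672\right) = 240197 \left(-101672 + 8 i \sqrt{3245}\right) = -24421309384 + 1921576 i \sqrt{3245}$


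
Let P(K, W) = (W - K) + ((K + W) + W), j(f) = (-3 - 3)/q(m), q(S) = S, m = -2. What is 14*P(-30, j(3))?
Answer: 126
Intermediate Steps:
j(f) = 3 (j(f) = (-3 - 3)/(-2) = -6*(-½) = 3)
P(K, W) = 3*W (P(K, W) = (W - K) + (K + 2*W) = 3*W)
14*P(-30, j(3)) = 14*(3*3) = 14*9 = 126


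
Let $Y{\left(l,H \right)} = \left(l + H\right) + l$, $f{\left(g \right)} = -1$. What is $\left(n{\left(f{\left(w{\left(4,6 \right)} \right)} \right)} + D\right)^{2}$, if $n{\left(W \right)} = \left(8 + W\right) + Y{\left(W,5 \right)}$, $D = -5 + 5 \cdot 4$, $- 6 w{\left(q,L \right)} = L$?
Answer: $625$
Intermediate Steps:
$w{\left(q,L \right)} = - \frac{L}{6}$
$Y{\left(l,H \right)} = H + 2 l$ ($Y{\left(l,H \right)} = \left(H + l\right) + l = H + 2 l$)
$D = 15$ ($D = -5 + 20 = 15$)
$n{\left(W \right)} = 13 + 3 W$ ($n{\left(W \right)} = \left(8 + W\right) + \left(5 + 2 W\right) = 13 + 3 W$)
$\left(n{\left(f{\left(w{\left(4,6 \right)} \right)} \right)} + D\right)^{2} = \left(\left(13 + 3 \left(-1\right)\right) + 15\right)^{2} = \left(\left(13 - 3\right) + 15\right)^{2} = \left(10 + 15\right)^{2} = 25^{2} = 625$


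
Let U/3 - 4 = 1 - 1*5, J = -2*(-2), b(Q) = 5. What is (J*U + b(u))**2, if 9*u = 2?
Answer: 25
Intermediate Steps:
u = 2/9 (u = (1/9)*2 = 2/9 ≈ 0.22222)
J = 4
U = 0 (U = 12 + 3*(1 - 1*5) = 12 + 3*(1 - 5) = 12 + 3*(-4) = 12 - 12 = 0)
(J*U + b(u))**2 = (4*0 + 5)**2 = (0 + 5)**2 = 5**2 = 25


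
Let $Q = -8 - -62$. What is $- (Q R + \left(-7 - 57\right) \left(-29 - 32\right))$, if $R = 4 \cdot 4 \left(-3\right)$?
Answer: $-1312$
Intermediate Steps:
$R = -48$ ($R = 16 \left(-3\right) = -48$)
$Q = 54$ ($Q = -8 + 62 = 54$)
$- (Q R + \left(-7 - 57\right) \left(-29 - 32\right)) = - (54 \left(-48\right) + \left(-7 - 57\right) \left(-29 - 32\right)) = - (-2592 - -3904) = - (-2592 + 3904) = \left(-1\right) 1312 = -1312$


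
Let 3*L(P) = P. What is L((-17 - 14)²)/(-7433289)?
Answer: -961/22299867 ≈ -4.3094e-5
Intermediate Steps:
L(P) = P/3
L((-17 - 14)²)/(-7433289) = ((-17 - 14)²/3)/(-7433289) = ((⅓)*(-31)²)*(-1/7433289) = ((⅓)*961)*(-1/7433289) = (961/3)*(-1/7433289) = -961/22299867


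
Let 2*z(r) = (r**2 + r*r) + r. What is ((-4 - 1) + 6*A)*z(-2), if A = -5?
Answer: -105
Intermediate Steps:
z(r) = r**2 + r/2 (z(r) = ((r**2 + r*r) + r)/2 = ((r**2 + r**2) + r)/2 = (2*r**2 + r)/2 = (r + 2*r**2)/2 = r**2 + r/2)
((-4 - 1) + 6*A)*z(-2) = ((-4 - 1) + 6*(-5))*(-2*(1/2 - 2)) = (-5 - 30)*(-2*(-3/2)) = -35*3 = -105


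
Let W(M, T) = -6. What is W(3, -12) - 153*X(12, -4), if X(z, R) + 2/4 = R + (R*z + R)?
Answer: 17277/2 ≈ 8638.5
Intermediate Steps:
X(z, R) = -½ + 2*R + R*z (X(z, R) = -½ + (R + (R*z + R)) = -½ + (R + (R + R*z)) = -½ + (2*R + R*z) = -½ + 2*R + R*z)
W(3, -12) - 153*X(12, -4) = -6 - 153*(-½ + 2*(-4) - 4*12) = -6 - 153*(-½ - 8 - 48) = -6 - 153*(-113/2) = -6 + 17289/2 = 17277/2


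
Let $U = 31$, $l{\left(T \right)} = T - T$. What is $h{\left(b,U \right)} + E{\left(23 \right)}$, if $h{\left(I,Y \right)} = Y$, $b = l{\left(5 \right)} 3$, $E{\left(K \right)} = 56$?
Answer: $87$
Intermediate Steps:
$l{\left(T \right)} = 0$
$b = 0$ ($b = 0 \cdot 3 = 0$)
$h{\left(b,U \right)} + E{\left(23 \right)} = 31 + 56 = 87$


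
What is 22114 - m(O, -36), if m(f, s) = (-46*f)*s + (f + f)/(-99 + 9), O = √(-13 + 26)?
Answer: 22114 - 74519*√13/45 ≈ 16143.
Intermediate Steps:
O = √13 ≈ 3.6056
m(f, s) = -f/45 - 46*f*s (m(f, s) = -46*f*s + (2*f)/(-90) = -46*f*s + (2*f)*(-1/90) = -46*f*s - f/45 = -f/45 - 46*f*s)
22114 - m(O, -36) = 22114 - (-1)*√13*(1 + 2070*(-36))/45 = 22114 - (-1)*√13*(1 - 74520)/45 = 22114 - (-1)*√13*(-74519)/45 = 22114 - 74519*√13/45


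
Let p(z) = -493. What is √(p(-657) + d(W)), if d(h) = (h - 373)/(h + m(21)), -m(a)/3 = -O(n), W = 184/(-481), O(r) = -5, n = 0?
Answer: I*√523684610/1057 ≈ 21.65*I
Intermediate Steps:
W = -184/481 (W = 184*(-1/481) = -184/481 ≈ -0.38254)
m(a) = -15 (m(a) = -(-3)*(-5) = -3*5 = -15)
d(h) = (-373 + h)/(-15 + h) (d(h) = (h - 373)/(h - 15) = (-373 + h)/(-15 + h))
√(p(-657) + d(W)) = √(-493 + (-373 - 184/481)/(-15 - 184/481)) = √(-493 - 179597/481/(-7399/481)) = √(-493 - 481/7399*(-179597/481)) = √(-493 + 179597/7399) = √(-3468110/7399) = I*√523684610/1057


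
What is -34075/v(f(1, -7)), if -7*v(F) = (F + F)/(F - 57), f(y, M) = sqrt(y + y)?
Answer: 238525/2 - 13595925*sqrt(2)/4 ≈ -4.6876e+6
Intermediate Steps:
f(y, M) = sqrt(2)*sqrt(y) (f(y, M) = sqrt(2*y) = sqrt(2)*sqrt(y))
v(F) = -2*F/(7*(-57 + F)) (v(F) = -(F + F)/(7*(F - 57)) = -2*F/(7*(-57 + F)))
-34075/v(f(1, -7)) = -34075*(-sqrt(2)*(-399 + 7*(sqrt(2)*sqrt(1)))/4) = -34075*(-sqrt(2)*(-399 + 7*(sqrt(2)*1))/4) = -34075*(-sqrt(2)*(-399 + 7*sqrt(2))/4) = -(-34075)*sqrt(2)*(-399 + 7*sqrt(2))/4 = 34075*sqrt(2)*(-399 + 7*sqrt(2))/4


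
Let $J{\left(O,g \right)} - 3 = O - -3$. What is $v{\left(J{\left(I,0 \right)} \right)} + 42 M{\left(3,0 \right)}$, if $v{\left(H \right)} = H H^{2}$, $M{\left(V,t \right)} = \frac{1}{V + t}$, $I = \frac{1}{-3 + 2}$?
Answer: $139$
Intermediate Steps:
$I = -1$ ($I = \frac{1}{-1} = -1$)
$J{\left(O,g \right)} = 6 + O$ ($J{\left(O,g \right)} = 3 + \left(O - -3\right) = 3 + \left(O + 3\right) = 3 + \left(3 + O\right) = 6 + O$)
$v{\left(H \right)} = H^{3}$
$v{\left(J{\left(I,0 \right)} \right)} + 42 M{\left(3,0 \right)} = \left(6 - 1\right)^{3} + \frac{42}{3 + 0} = 5^{3} + \frac{42}{3} = 125 + 42 \cdot \frac{1}{3} = 125 + 14 = 139$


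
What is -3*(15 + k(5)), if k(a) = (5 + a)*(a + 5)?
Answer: -345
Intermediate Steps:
k(a) = (5 + a)**2 (k(a) = (5 + a)*(5 + a) = (5 + a)**2)
-3*(15 + k(5)) = -3*(15 + (5 + 5)**2) = -3*(15 + 10**2) = -3*(15 + 100) = -3*115 = -345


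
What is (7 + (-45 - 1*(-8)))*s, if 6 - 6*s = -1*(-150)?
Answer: 720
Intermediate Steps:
s = -24 (s = 1 - (-1)*(-150)/6 = 1 - ⅙*150 = 1 - 25 = -24)
(7 + (-45 - 1*(-8)))*s = (7 + (-45 - 1*(-8)))*(-24) = (7 + (-45 + 8))*(-24) = (7 - 37)*(-24) = -30*(-24) = 720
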